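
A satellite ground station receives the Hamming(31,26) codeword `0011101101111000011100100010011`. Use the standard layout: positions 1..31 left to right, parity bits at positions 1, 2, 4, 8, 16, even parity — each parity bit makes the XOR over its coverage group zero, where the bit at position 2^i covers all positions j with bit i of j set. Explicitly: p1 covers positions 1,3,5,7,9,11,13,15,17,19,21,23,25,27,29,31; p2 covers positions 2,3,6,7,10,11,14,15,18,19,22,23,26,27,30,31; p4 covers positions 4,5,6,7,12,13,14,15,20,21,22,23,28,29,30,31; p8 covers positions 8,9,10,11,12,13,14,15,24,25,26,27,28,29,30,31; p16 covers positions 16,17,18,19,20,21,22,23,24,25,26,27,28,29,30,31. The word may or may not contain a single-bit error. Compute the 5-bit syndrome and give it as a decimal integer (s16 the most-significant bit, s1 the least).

21

s1: b1⊕b3⊕b5⊕b7⊕b9⊕b11⊕b13⊕b15⊕b17⊕b19⊕b21⊕b23⊕b25⊕b27⊕b29⊕b31 = 0⊕1⊕1⊕1⊕0⊕1⊕1⊕0⊕0⊕1⊕0⊕1⊕0⊕1⊕0⊕1 = 1
s2: b2⊕b3⊕b6⊕b7⊕b10⊕b11⊕b14⊕b15⊕b18⊕b19⊕b22⊕b23⊕b26⊕b27⊕b30⊕b31 = 0⊕1⊕0⊕1⊕1⊕1⊕0⊕0⊕1⊕1⊕0⊕1⊕0⊕1⊕1⊕1 = 0
s4: b4⊕b5⊕b6⊕b7⊕b12⊕b13⊕b14⊕b15⊕b20⊕b21⊕b22⊕b23⊕b28⊕b29⊕b30⊕b31 = 1⊕1⊕0⊕1⊕1⊕1⊕0⊕0⊕1⊕0⊕0⊕1⊕0⊕0⊕1⊕1 = 1
s8: b8⊕b9⊕b10⊕b11⊕b12⊕b13⊕b14⊕b15⊕b24⊕b25⊕b26⊕b27⊕b28⊕b29⊕b30⊕b31 = 1⊕0⊕1⊕1⊕1⊕1⊕0⊕0⊕0⊕0⊕0⊕1⊕0⊕0⊕1⊕1 = 0
s16: b16⊕b17⊕b18⊕b19⊕b20⊕b21⊕b22⊕b23⊕b24⊕b25⊕b26⊕b27⊕b28⊕b29⊕b30⊕b31 = 0⊕0⊕1⊕1⊕1⊕0⊕0⊕1⊕0⊕0⊕0⊕1⊕0⊕0⊕1⊕1 = 1
Syndrome (s16...s1) = 10101 → position 21.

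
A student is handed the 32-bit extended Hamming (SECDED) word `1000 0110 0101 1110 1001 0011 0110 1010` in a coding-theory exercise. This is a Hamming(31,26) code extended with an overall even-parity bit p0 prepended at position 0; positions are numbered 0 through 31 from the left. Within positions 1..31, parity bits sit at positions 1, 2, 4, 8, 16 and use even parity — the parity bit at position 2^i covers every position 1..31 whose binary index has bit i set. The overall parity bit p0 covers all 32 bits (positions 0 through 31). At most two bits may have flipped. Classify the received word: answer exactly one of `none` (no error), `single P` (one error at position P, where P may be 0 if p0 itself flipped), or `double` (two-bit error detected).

double

s1: b1⊕b3⊕b5⊕b7⊕b9⊕b11⊕b13⊕b15⊕b17⊕b19⊕b21⊕b23⊕b25⊕b27⊕b29⊕b31 = 0⊕0⊕1⊕0⊕1⊕1⊕1⊕0⊕0⊕1⊕0⊕1⊕1⊕0⊕0⊕0 = 1
s2: b2⊕b3⊕b6⊕b7⊕b10⊕b11⊕b14⊕b15⊕b18⊕b19⊕b22⊕b23⊕b26⊕b27⊕b30⊕b31 = 0⊕0⊕1⊕0⊕0⊕1⊕1⊕0⊕0⊕1⊕1⊕1⊕1⊕0⊕1⊕0 = 0
s4: b4⊕b5⊕b6⊕b7⊕b12⊕b13⊕b14⊕b15⊕b20⊕b21⊕b22⊕b23⊕b28⊕b29⊕b30⊕b31 = 0⊕1⊕1⊕0⊕1⊕1⊕1⊕0⊕0⊕0⊕1⊕1⊕1⊕0⊕1⊕0 = 1
s8: b8⊕b9⊕b10⊕b11⊕b12⊕b13⊕b14⊕b15⊕b24⊕b25⊕b26⊕b27⊕b28⊕b29⊕b30⊕b31 = 0⊕1⊕0⊕1⊕1⊕1⊕1⊕0⊕0⊕1⊕1⊕0⊕1⊕0⊕1⊕0 = 1
s16: b16⊕b17⊕b18⊕b19⊕b20⊕b21⊕b22⊕b23⊕b24⊕b25⊕b26⊕b27⊕b28⊕b29⊕b30⊕b31 = 1⊕0⊕0⊕1⊕0⊕0⊕1⊕1⊕0⊕1⊕1⊕0⊕1⊕0⊕1⊕0 = 0
Syndrome (s16...s1) = 01101 → position 13.
Overall parity (XOR of all 32 bits, including p0): 1⊕0⊕0⊕0⊕0⊕1⊕1⊕0⊕0⊕1⊕0⊕1⊕1⊕1⊕1⊕0⊕1⊕0⊕0⊕1⊕0⊕0⊕1⊕1⊕0⊕1⊕1⊕0⊕1⊕0⊕1⊕0 = 0
Overall=0, syndrome position=13 → double-bit error detected (uncorrectable).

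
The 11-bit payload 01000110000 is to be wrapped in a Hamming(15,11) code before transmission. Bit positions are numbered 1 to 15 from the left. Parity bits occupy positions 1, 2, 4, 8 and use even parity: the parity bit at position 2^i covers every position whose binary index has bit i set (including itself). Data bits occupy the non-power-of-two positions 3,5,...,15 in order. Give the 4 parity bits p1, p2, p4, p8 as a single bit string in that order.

0010

Place data bits at non-power-of-two positions: b3=0, b5=1, b6=0, b7=0, b9=0, b10=1, b11=1, b12=0, b13=0, b14=0, b15=0.
p1 = XOR of data positions {3,5,7,9,11,13,15} = 0⊕1⊕0⊕0⊕1⊕0⊕0 = 0
p2 = XOR of data positions {3,6,7,10,11,14,15} = 0⊕0⊕0⊕1⊕1⊕0⊕0 = 0
p4 = XOR of data positions {5,6,7,12,13,14,15} = 1⊕0⊕0⊕0⊕0⊕0⊕0 = 1
p8 = XOR of data positions {9,10,11,12,13,14,15} = 0⊕1⊕1⊕0⊕0⊕0⊕0 = 0
Parity bits p1,p2,p4,p8 = 0010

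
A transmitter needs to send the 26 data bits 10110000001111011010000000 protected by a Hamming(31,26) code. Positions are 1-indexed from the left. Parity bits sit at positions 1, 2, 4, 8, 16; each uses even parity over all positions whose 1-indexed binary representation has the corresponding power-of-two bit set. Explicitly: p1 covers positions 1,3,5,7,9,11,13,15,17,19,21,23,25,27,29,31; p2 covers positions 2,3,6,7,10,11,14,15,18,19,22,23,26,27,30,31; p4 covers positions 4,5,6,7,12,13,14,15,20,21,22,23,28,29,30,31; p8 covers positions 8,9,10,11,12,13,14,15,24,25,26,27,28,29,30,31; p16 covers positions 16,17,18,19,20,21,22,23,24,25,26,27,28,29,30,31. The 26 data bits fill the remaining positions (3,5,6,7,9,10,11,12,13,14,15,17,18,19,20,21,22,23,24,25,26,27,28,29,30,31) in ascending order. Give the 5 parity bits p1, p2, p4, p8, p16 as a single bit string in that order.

Place data bits at non-power-of-two positions: b3=1, b5=0, b6=1, b7=1, b9=0, b10=0, b11=0, b12=0, b13=0, b14=0, b15=1, b17=1, b18=1, b19=1, b20=0, b21=1, b22=1, b23=0, b24=1, b25=0, b26=0, b27=0, b28=0, b29=0, b30=0, b31=0.
p1 = XOR of data positions {3,5,7,9,11,13,15,17,19,21,23,25,27,29,31} = 1⊕0⊕1⊕0⊕0⊕0⊕1⊕1⊕1⊕1⊕0⊕0⊕0⊕0⊕0 = 0
p2 = XOR of data positions {3,6,7,10,11,14,15,18,19,22,23,26,27,30,31} = 1⊕1⊕1⊕0⊕0⊕0⊕1⊕1⊕1⊕1⊕0⊕0⊕0⊕0⊕0 = 1
p4 = XOR of data positions {5,6,7,12,13,14,15,20,21,22,23,28,29,30,31} = 0⊕1⊕1⊕0⊕0⊕0⊕1⊕0⊕1⊕1⊕0⊕0⊕0⊕0⊕0 = 1
p8 = XOR of data positions {9,10,11,12,13,14,15,24,25,26,27,28,29,30,31} = 0⊕0⊕0⊕0⊕0⊕0⊕1⊕1⊕0⊕0⊕0⊕0⊕0⊕0⊕0 = 0
p16 = XOR of data positions {17,18,19,20,21,22,23,24,25,26,27,28,29,30,31} = 1⊕1⊕1⊕0⊕1⊕1⊕0⊕1⊕0⊕0⊕0⊕0⊕0⊕0⊕0 = 0
Parity bits p1,p2,p4,p8,p16 = 01100

01100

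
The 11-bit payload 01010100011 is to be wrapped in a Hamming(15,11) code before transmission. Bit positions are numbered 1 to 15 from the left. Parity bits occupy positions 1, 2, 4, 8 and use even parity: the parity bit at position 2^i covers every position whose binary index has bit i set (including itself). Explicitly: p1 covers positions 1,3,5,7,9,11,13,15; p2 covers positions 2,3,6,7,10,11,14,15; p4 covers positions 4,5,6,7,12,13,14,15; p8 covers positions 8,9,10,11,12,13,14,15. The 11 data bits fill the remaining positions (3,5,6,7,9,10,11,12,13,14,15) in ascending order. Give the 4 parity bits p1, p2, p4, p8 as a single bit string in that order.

1001

Place data bits at non-power-of-two positions: b3=0, b5=1, b6=0, b7=1, b9=0, b10=1, b11=0, b12=0, b13=0, b14=1, b15=1.
p1 = XOR of data positions {3,5,7,9,11,13,15} = 0⊕1⊕1⊕0⊕0⊕0⊕1 = 1
p2 = XOR of data positions {3,6,7,10,11,14,15} = 0⊕0⊕1⊕1⊕0⊕1⊕1 = 0
p4 = XOR of data positions {5,6,7,12,13,14,15} = 1⊕0⊕1⊕0⊕0⊕1⊕1 = 0
p8 = XOR of data positions {9,10,11,12,13,14,15} = 0⊕1⊕0⊕0⊕0⊕1⊕1 = 1
Parity bits p1,p2,p4,p8 = 1001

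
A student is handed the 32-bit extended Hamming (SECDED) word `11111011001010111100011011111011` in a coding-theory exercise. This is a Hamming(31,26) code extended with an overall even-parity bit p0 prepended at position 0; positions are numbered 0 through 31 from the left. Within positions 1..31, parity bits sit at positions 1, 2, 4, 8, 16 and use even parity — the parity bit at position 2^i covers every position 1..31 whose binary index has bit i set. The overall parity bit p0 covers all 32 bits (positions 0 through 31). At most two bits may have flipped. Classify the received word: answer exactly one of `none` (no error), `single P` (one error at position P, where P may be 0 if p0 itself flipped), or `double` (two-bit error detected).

double

s1: b1⊕b3⊕b5⊕b7⊕b9⊕b11⊕b13⊕b15⊕b17⊕b19⊕b21⊕b23⊕b25⊕b27⊕b29⊕b31 = 1⊕1⊕0⊕1⊕0⊕0⊕0⊕1⊕1⊕0⊕1⊕0⊕1⊕1⊕0⊕1 = 1
s2: b2⊕b3⊕b6⊕b7⊕b10⊕b11⊕b14⊕b15⊕b18⊕b19⊕b22⊕b23⊕b26⊕b27⊕b30⊕b31 = 1⊕1⊕1⊕1⊕1⊕0⊕1⊕1⊕0⊕0⊕1⊕0⊕1⊕1⊕1⊕1 = 0
s4: b4⊕b5⊕b6⊕b7⊕b12⊕b13⊕b14⊕b15⊕b20⊕b21⊕b22⊕b23⊕b28⊕b29⊕b30⊕b31 = 1⊕0⊕1⊕1⊕1⊕0⊕1⊕1⊕0⊕1⊕1⊕0⊕1⊕0⊕1⊕1 = 1
s8: b8⊕b9⊕b10⊕b11⊕b12⊕b13⊕b14⊕b15⊕b24⊕b25⊕b26⊕b27⊕b28⊕b29⊕b30⊕b31 = 0⊕0⊕1⊕0⊕1⊕0⊕1⊕1⊕1⊕1⊕1⊕1⊕1⊕0⊕1⊕1 = 1
s16: b16⊕b17⊕b18⊕b19⊕b20⊕b21⊕b22⊕b23⊕b24⊕b25⊕b26⊕b27⊕b28⊕b29⊕b30⊕b31 = 1⊕1⊕0⊕0⊕0⊕1⊕1⊕0⊕1⊕1⊕1⊕1⊕1⊕0⊕1⊕1 = 1
Syndrome (s16...s1) = 11101 → position 29.
Overall parity (XOR of all 32 bits, including p0): 1⊕1⊕1⊕1⊕1⊕0⊕1⊕1⊕0⊕0⊕1⊕0⊕1⊕0⊕1⊕1⊕1⊕1⊕0⊕0⊕0⊕1⊕1⊕0⊕1⊕1⊕1⊕1⊕1⊕0⊕1⊕1 = 0
Overall=0, syndrome position=29 → double-bit error detected (uncorrectable).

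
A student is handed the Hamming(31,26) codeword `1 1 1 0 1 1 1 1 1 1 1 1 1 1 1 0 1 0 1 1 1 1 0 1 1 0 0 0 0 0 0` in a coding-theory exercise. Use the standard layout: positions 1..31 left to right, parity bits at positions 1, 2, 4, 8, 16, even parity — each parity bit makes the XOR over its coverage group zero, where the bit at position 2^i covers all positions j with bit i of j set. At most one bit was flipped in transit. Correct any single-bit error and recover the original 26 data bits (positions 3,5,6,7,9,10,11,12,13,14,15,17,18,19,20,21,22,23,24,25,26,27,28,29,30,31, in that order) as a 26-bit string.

s1: b1⊕b3⊕b5⊕b7⊕b9⊕b11⊕b13⊕b15⊕b17⊕b19⊕b21⊕b23⊕b25⊕b27⊕b29⊕b31 = 1⊕1⊕1⊕1⊕1⊕1⊕1⊕1⊕1⊕1⊕1⊕0⊕1⊕0⊕0⊕0 = 0
s2: b2⊕b3⊕b6⊕b7⊕b10⊕b11⊕b14⊕b15⊕b18⊕b19⊕b22⊕b23⊕b26⊕b27⊕b30⊕b31 = 1⊕1⊕1⊕1⊕1⊕1⊕1⊕1⊕0⊕1⊕1⊕0⊕0⊕0⊕0⊕0 = 0
s4: b4⊕b5⊕b6⊕b7⊕b12⊕b13⊕b14⊕b15⊕b20⊕b21⊕b22⊕b23⊕b28⊕b29⊕b30⊕b31 = 0⊕1⊕1⊕1⊕1⊕1⊕1⊕1⊕1⊕1⊕1⊕0⊕0⊕0⊕0⊕0 = 0
s8: b8⊕b9⊕b10⊕b11⊕b12⊕b13⊕b14⊕b15⊕b24⊕b25⊕b26⊕b27⊕b28⊕b29⊕b30⊕b31 = 1⊕1⊕1⊕1⊕1⊕1⊕1⊕1⊕1⊕1⊕0⊕0⊕0⊕0⊕0⊕0 = 0
s16: b16⊕b17⊕b18⊕b19⊕b20⊕b21⊕b22⊕b23⊕b24⊕b25⊕b26⊕b27⊕b28⊕b29⊕b30⊕b31 = 0⊕1⊕0⊕1⊕1⊕1⊕1⊕0⊕1⊕1⊕0⊕0⊕0⊕0⊕0⊕0 = 1
Syndrome (s16...s1) = 10000 → position 16.
Flip bit 16: corrected codeword = 1110111111111111101111011000000
Data bits at positions 3,5,6,7,9,10,11,12,13,14,15,17,18,19,20,21,22,23,24,25,26,27,28,29,30,31: 11111111111101111011000000

11111111111101111011000000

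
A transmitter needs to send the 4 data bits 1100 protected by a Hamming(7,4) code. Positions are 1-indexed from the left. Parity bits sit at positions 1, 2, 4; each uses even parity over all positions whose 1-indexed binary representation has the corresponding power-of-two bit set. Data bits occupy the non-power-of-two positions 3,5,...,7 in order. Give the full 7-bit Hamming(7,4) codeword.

Place data bits at non-power-of-two positions: b3=1, b5=1, b6=0, b7=0.
p1 = XOR of data positions {3,5,7} = 1⊕1⊕0 = 0
p2 = XOR of data positions {3,6,7} = 1⊕0⊕0 = 1
p4 = XOR of data positions {5,6,7} = 1⊕0⊕0 = 1
Codeword b1..b7 = 0111100

0111100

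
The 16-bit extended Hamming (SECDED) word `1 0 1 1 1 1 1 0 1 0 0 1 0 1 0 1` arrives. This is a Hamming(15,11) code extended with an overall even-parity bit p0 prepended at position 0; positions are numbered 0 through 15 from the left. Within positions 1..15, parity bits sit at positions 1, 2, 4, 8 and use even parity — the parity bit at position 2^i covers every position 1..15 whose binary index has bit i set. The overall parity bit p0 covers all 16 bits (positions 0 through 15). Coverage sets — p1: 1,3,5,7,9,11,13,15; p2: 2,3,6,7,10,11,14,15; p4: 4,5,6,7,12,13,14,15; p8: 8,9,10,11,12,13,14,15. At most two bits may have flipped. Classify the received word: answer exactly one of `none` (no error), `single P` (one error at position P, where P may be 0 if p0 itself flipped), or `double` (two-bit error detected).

s1: b1⊕b3⊕b5⊕b7⊕b9⊕b11⊕b13⊕b15 = 0⊕1⊕1⊕0⊕0⊕1⊕1⊕1 = 1
s2: b2⊕b3⊕b6⊕b7⊕b10⊕b11⊕b14⊕b15 = 1⊕1⊕1⊕0⊕0⊕1⊕0⊕1 = 1
s4: b4⊕b5⊕b6⊕b7⊕b12⊕b13⊕b14⊕b15 = 1⊕1⊕1⊕0⊕0⊕1⊕0⊕1 = 1
s8: b8⊕b9⊕b10⊕b11⊕b12⊕b13⊕b14⊕b15 = 1⊕0⊕0⊕1⊕0⊕1⊕0⊕1 = 0
Syndrome (s8...s1) = 0111 → position 7.
Overall parity (XOR of all 16 bits, including p0): 1⊕0⊕1⊕1⊕1⊕1⊕1⊕0⊕1⊕0⊕0⊕1⊕0⊕1⊕0⊕1 = 0
Overall=0, syndrome position=7 → double-bit error detected (uncorrectable).

double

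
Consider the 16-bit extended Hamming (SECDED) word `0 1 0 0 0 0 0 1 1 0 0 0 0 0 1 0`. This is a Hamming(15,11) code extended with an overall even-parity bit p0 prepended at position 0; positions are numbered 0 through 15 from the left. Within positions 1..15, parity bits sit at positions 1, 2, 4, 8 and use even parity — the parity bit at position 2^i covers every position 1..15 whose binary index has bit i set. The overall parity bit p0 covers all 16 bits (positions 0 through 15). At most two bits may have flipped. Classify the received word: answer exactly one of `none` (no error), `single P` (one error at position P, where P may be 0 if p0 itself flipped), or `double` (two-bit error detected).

none

s1: b1⊕b3⊕b5⊕b7⊕b9⊕b11⊕b13⊕b15 = 1⊕0⊕0⊕1⊕0⊕0⊕0⊕0 = 0
s2: b2⊕b3⊕b6⊕b7⊕b10⊕b11⊕b14⊕b15 = 0⊕0⊕0⊕1⊕0⊕0⊕1⊕0 = 0
s4: b4⊕b5⊕b6⊕b7⊕b12⊕b13⊕b14⊕b15 = 0⊕0⊕0⊕1⊕0⊕0⊕1⊕0 = 0
s8: b8⊕b9⊕b10⊕b11⊕b12⊕b13⊕b14⊕b15 = 1⊕0⊕0⊕0⊕0⊕0⊕1⊕0 = 0
Syndrome (s8...s1) = 0000 → position 0 (no error).
Overall parity (XOR of all 16 bits, including p0): 0⊕1⊕0⊕0⊕0⊕0⊕0⊕1⊕1⊕0⊕0⊕0⊕0⊕0⊕1⊕0 = 0
Overall=0, syndrome position=0 → no error.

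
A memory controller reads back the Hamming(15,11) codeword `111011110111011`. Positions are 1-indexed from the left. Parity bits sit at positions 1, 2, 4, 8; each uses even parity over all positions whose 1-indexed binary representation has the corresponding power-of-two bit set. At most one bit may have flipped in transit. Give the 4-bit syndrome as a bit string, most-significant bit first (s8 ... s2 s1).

0000

s1: b1⊕b3⊕b5⊕b7⊕b9⊕b11⊕b13⊕b15 = 1⊕1⊕1⊕1⊕0⊕1⊕0⊕1 = 0
s2: b2⊕b3⊕b6⊕b7⊕b10⊕b11⊕b14⊕b15 = 1⊕1⊕1⊕1⊕1⊕1⊕1⊕1 = 0
s4: b4⊕b5⊕b6⊕b7⊕b12⊕b13⊕b14⊕b15 = 0⊕1⊕1⊕1⊕1⊕0⊕1⊕1 = 0
s8: b8⊕b9⊕b10⊕b11⊕b12⊕b13⊕b14⊕b15 = 1⊕0⊕1⊕1⊕1⊕0⊕1⊕1 = 0
Syndrome (s8...s1) = 0000 → position 0 (no error).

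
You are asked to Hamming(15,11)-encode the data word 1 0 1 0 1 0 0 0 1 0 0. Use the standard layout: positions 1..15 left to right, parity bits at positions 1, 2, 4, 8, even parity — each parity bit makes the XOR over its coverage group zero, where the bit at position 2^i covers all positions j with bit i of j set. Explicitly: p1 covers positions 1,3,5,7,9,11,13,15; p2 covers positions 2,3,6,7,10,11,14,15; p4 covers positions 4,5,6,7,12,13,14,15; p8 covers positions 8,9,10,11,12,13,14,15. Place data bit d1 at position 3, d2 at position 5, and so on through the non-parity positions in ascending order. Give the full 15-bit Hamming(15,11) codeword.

Place data bits at non-power-of-two positions: b3=1, b5=0, b6=1, b7=0, b9=1, b10=0, b11=0, b12=0, b13=1, b14=0, b15=0.
p1 = XOR of data positions {3,5,7,9,11,13,15} = 1⊕0⊕0⊕1⊕0⊕1⊕0 = 1
p2 = XOR of data positions {3,6,7,10,11,14,15} = 1⊕1⊕0⊕0⊕0⊕0⊕0 = 0
p4 = XOR of data positions {5,6,7,12,13,14,15} = 0⊕1⊕0⊕0⊕1⊕0⊕0 = 0
p8 = XOR of data positions {9,10,11,12,13,14,15} = 1⊕0⊕0⊕0⊕1⊕0⊕0 = 0
Codeword b1..b15 = 101001001000100

101001001000100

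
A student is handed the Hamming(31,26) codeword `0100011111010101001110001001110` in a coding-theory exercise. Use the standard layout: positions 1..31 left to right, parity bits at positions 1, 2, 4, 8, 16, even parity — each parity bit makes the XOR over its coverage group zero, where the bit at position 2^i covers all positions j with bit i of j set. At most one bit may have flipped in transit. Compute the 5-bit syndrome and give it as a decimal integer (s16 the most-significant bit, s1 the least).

14

s1: b1⊕b3⊕b5⊕b7⊕b9⊕b11⊕b13⊕b15⊕b17⊕b19⊕b21⊕b23⊕b25⊕b27⊕b29⊕b31 = 0⊕0⊕0⊕1⊕1⊕0⊕0⊕0⊕0⊕1⊕1⊕0⊕1⊕0⊕1⊕0 = 0
s2: b2⊕b3⊕b6⊕b7⊕b10⊕b11⊕b14⊕b15⊕b18⊕b19⊕b22⊕b23⊕b26⊕b27⊕b30⊕b31 = 1⊕0⊕1⊕1⊕1⊕0⊕1⊕0⊕0⊕1⊕0⊕0⊕0⊕0⊕1⊕0 = 1
s4: b4⊕b5⊕b6⊕b7⊕b12⊕b13⊕b14⊕b15⊕b20⊕b21⊕b22⊕b23⊕b28⊕b29⊕b30⊕b31 = 0⊕0⊕1⊕1⊕1⊕0⊕1⊕0⊕1⊕1⊕0⊕0⊕1⊕1⊕1⊕0 = 1
s8: b8⊕b9⊕b10⊕b11⊕b12⊕b13⊕b14⊕b15⊕b24⊕b25⊕b26⊕b27⊕b28⊕b29⊕b30⊕b31 = 1⊕1⊕1⊕0⊕1⊕0⊕1⊕0⊕0⊕1⊕0⊕0⊕1⊕1⊕1⊕0 = 1
s16: b16⊕b17⊕b18⊕b19⊕b20⊕b21⊕b22⊕b23⊕b24⊕b25⊕b26⊕b27⊕b28⊕b29⊕b30⊕b31 = 1⊕0⊕0⊕1⊕1⊕1⊕0⊕0⊕0⊕1⊕0⊕0⊕1⊕1⊕1⊕0 = 0
Syndrome (s16...s1) = 01110 → position 14.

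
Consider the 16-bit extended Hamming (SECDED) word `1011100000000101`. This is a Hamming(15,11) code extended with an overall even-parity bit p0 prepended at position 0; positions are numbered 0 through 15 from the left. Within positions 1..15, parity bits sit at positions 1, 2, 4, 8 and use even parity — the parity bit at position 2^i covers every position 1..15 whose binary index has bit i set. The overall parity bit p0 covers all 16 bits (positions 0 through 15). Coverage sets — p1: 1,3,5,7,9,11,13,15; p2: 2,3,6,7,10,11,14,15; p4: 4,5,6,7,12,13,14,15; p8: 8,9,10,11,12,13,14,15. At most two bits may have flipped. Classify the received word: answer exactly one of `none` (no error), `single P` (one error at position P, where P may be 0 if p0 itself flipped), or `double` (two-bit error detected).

double

s1: b1⊕b3⊕b5⊕b7⊕b9⊕b11⊕b13⊕b15 = 0⊕1⊕0⊕0⊕0⊕0⊕1⊕1 = 1
s2: b2⊕b3⊕b6⊕b7⊕b10⊕b11⊕b14⊕b15 = 1⊕1⊕0⊕0⊕0⊕0⊕0⊕1 = 1
s4: b4⊕b5⊕b6⊕b7⊕b12⊕b13⊕b14⊕b15 = 1⊕0⊕0⊕0⊕0⊕1⊕0⊕1 = 1
s8: b8⊕b9⊕b10⊕b11⊕b12⊕b13⊕b14⊕b15 = 0⊕0⊕0⊕0⊕0⊕1⊕0⊕1 = 0
Syndrome (s8...s1) = 0111 → position 7.
Overall parity (XOR of all 16 bits, including p0): 1⊕0⊕1⊕1⊕1⊕0⊕0⊕0⊕0⊕0⊕0⊕0⊕0⊕1⊕0⊕1 = 0
Overall=0, syndrome position=7 → double-bit error detected (uncorrectable).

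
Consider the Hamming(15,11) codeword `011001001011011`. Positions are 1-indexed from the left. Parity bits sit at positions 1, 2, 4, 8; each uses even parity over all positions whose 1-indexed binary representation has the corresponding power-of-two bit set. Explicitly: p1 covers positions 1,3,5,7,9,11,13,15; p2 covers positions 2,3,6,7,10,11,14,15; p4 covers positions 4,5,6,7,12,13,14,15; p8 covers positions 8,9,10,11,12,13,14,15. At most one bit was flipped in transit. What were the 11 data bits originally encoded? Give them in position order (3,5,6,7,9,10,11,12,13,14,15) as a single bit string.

s1: b1⊕b3⊕b5⊕b7⊕b9⊕b11⊕b13⊕b15 = 0⊕1⊕0⊕0⊕1⊕1⊕0⊕1 = 0
s2: b2⊕b3⊕b6⊕b7⊕b10⊕b11⊕b14⊕b15 = 1⊕1⊕1⊕0⊕0⊕1⊕1⊕1 = 0
s4: b4⊕b5⊕b6⊕b7⊕b12⊕b13⊕b14⊕b15 = 0⊕0⊕1⊕0⊕1⊕0⊕1⊕1 = 0
s8: b8⊕b9⊕b10⊕b11⊕b12⊕b13⊕b14⊕b15 = 0⊕1⊕0⊕1⊕1⊕0⊕1⊕1 = 1
Syndrome (s8...s1) = 1000 → position 8.
Flip bit 8: corrected codeword = 011001011011011
Data bits at positions 3,5,6,7,9,10,11,12,13,14,15: 10101011011

10101011011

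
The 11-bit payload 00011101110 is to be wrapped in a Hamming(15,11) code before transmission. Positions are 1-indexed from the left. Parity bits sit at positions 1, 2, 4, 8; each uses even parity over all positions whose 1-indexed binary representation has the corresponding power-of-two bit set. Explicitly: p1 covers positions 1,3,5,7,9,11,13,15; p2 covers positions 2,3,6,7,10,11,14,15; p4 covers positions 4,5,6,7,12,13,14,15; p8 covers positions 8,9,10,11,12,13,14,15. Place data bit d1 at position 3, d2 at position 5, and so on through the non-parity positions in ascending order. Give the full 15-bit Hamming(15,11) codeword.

110000111101110

Place data bits at non-power-of-two positions: b3=0, b5=0, b6=0, b7=1, b9=1, b10=1, b11=0, b12=1, b13=1, b14=1, b15=0.
p1 = XOR of data positions {3,5,7,9,11,13,15} = 0⊕0⊕1⊕1⊕0⊕1⊕0 = 1
p2 = XOR of data positions {3,6,7,10,11,14,15} = 0⊕0⊕1⊕1⊕0⊕1⊕0 = 1
p4 = XOR of data positions {5,6,7,12,13,14,15} = 0⊕0⊕1⊕1⊕1⊕1⊕0 = 0
p8 = XOR of data positions {9,10,11,12,13,14,15} = 1⊕1⊕0⊕1⊕1⊕1⊕0 = 1
Codeword b1..b15 = 110000111101110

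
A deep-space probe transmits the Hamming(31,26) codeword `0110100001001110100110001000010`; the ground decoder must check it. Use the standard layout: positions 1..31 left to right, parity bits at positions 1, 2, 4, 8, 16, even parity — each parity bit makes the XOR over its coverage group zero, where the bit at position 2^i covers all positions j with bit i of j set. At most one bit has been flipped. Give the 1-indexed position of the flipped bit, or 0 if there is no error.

s1: b1⊕b3⊕b5⊕b7⊕b9⊕b11⊕b13⊕b15⊕b17⊕b19⊕b21⊕b23⊕b25⊕b27⊕b29⊕b31 = 0⊕1⊕1⊕0⊕0⊕0⊕1⊕1⊕1⊕0⊕1⊕0⊕1⊕0⊕0⊕0 = 1
s2: b2⊕b3⊕b6⊕b7⊕b10⊕b11⊕b14⊕b15⊕b18⊕b19⊕b22⊕b23⊕b26⊕b27⊕b30⊕b31 = 1⊕1⊕0⊕0⊕1⊕0⊕1⊕1⊕0⊕0⊕0⊕0⊕0⊕0⊕1⊕0 = 0
s4: b4⊕b5⊕b6⊕b7⊕b12⊕b13⊕b14⊕b15⊕b20⊕b21⊕b22⊕b23⊕b28⊕b29⊕b30⊕b31 = 0⊕1⊕0⊕0⊕0⊕1⊕1⊕1⊕1⊕1⊕0⊕0⊕0⊕0⊕1⊕0 = 1
s8: b8⊕b9⊕b10⊕b11⊕b12⊕b13⊕b14⊕b15⊕b24⊕b25⊕b26⊕b27⊕b28⊕b29⊕b30⊕b31 = 0⊕0⊕1⊕0⊕0⊕1⊕1⊕1⊕0⊕1⊕0⊕0⊕0⊕0⊕1⊕0 = 0
s16: b16⊕b17⊕b18⊕b19⊕b20⊕b21⊕b22⊕b23⊕b24⊕b25⊕b26⊕b27⊕b28⊕b29⊕b30⊕b31 = 0⊕1⊕0⊕0⊕1⊕1⊕0⊕0⊕0⊕1⊕0⊕0⊕0⊕0⊕1⊕0 = 1
Syndrome (s16...s1) = 10101 → position 21.

21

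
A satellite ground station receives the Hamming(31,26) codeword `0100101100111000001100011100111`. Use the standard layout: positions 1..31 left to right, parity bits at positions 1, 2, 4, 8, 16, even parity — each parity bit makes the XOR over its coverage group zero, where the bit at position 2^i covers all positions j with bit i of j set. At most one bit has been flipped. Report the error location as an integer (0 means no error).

2

s1: b1⊕b3⊕b5⊕b7⊕b9⊕b11⊕b13⊕b15⊕b17⊕b19⊕b21⊕b23⊕b25⊕b27⊕b29⊕b31 = 0⊕0⊕1⊕1⊕0⊕1⊕1⊕0⊕0⊕1⊕0⊕0⊕1⊕0⊕1⊕1 = 0
s2: b2⊕b3⊕b6⊕b7⊕b10⊕b11⊕b14⊕b15⊕b18⊕b19⊕b22⊕b23⊕b26⊕b27⊕b30⊕b31 = 1⊕0⊕0⊕1⊕0⊕1⊕0⊕0⊕0⊕1⊕0⊕0⊕1⊕0⊕1⊕1 = 1
s4: b4⊕b5⊕b6⊕b7⊕b12⊕b13⊕b14⊕b15⊕b20⊕b21⊕b22⊕b23⊕b28⊕b29⊕b30⊕b31 = 0⊕1⊕0⊕1⊕1⊕1⊕0⊕0⊕1⊕0⊕0⊕0⊕0⊕1⊕1⊕1 = 0
s8: b8⊕b9⊕b10⊕b11⊕b12⊕b13⊕b14⊕b15⊕b24⊕b25⊕b26⊕b27⊕b28⊕b29⊕b30⊕b31 = 1⊕0⊕0⊕1⊕1⊕1⊕0⊕0⊕1⊕1⊕1⊕0⊕0⊕1⊕1⊕1 = 0
s16: b16⊕b17⊕b18⊕b19⊕b20⊕b21⊕b22⊕b23⊕b24⊕b25⊕b26⊕b27⊕b28⊕b29⊕b30⊕b31 = 0⊕0⊕0⊕1⊕1⊕0⊕0⊕0⊕1⊕1⊕1⊕0⊕0⊕1⊕1⊕1 = 0
Syndrome (s16...s1) = 00010 → position 2.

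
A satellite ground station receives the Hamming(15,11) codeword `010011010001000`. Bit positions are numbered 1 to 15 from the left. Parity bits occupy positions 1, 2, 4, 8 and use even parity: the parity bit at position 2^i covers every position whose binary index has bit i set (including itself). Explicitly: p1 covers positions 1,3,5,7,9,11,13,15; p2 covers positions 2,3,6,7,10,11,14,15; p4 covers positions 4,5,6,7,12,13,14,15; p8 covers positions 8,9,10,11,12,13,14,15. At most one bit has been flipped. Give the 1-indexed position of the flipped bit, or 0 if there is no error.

5

s1: b1⊕b3⊕b5⊕b7⊕b9⊕b11⊕b13⊕b15 = 0⊕0⊕1⊕0⊕0⊕0⊕0⊕0 = 1
s2: b2⊕b3⊕b6⊕b7⊕b10⊕b11⊕b14⊕b15 = 1⊕0⊕1⊕0⊕0⊕0⊕0⊕0 = 0
s4: b4⊕b5⊕b6⊕b7⊕b12⊕b13⊕b14⊕b15 = 0⊕1⊕1⊕0⊕1⊕0⊕0⊕0 = 1
s8: b8⊕b9⊕b10⊕b11⊕b12⊕b13⊕b14⊕b15 = 1⊕0⊕0⊕0⊕1⊕0⊕0⊕0 = 0
Syndrome (s8...s1) = 0101 → position 5.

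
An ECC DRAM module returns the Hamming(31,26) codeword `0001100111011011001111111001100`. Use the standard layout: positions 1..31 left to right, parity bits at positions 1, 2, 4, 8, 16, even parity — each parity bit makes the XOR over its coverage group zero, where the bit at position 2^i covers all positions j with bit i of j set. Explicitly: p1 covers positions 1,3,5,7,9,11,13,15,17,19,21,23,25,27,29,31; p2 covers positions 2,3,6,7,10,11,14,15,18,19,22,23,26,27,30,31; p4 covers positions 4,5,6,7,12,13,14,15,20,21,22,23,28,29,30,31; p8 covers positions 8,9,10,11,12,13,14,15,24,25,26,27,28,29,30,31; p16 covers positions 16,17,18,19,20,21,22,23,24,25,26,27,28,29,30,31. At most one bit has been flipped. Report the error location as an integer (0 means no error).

7

s1: b1⊕b3⊕b5⊕b7⊕b9⊕b11⊕b13⊕b15⊕b17⊕b19⊕b21⊕b23⊕b25⊕b27⊕b29⊕b31 = 0⊕0⊕1⊕0⊕1⊕0⊕1⊕1⊕0⊕1⊕1⊕1⊕1⊕0⊕1⊕0 = 1
s2: b2⊕b3⊕b6⊕b7⊕b10⊕b11⊕b14⊕b15⊕b18⊕b19⊕b22⊕b23⊕b26⊕b27⊕b30⊕b31 = 0⊕0⊕0⊕0⊕1⊕0⊕0⊕1⊕0⊕1⊕1⊕1⊕0⊕0⊕0⊕0 = 1
s4: b4⊕b5⊕b6⊕b7⊕b12⊕b13⊕b14⊕b15⊕b20⊕b21⊕b22⊕b23⊕b28⊕b29⊕b30⊕b31 = 1⊕1⊕0⊕0⊕1⊕1⊕0⊕1⊕1⊕1⊕1⊕1⊕1⊕1⊕0⊕0 = 1
s8: b8⊕b9⊕b10⊕b11⊕b12⊕b13⊕b14⊕b15⊕b24⊕b25⊕b26⊕b27⊕b28⊕b29⊕b30⊕b31 = 1⊕1⊕1⊕0⊕1⊕1⊕0⊕1⊕1⊕1⊕0⊕0⊕1⊕1⊕0⊕0 = 0
s16: b16⊕b17⊕b18⊕b19⊕b20⊕b21⊕b22⊕b23⊕b24⊕b25⊕b26⊕b27⊕b28⊕b29⊕b30⊕b31 = 1⊕0⊕0⊕1⊕1⊕1⊕1⊕1⊕1⊕1⊕0⊕0⊕1⊕1⊕0⊕0 = 0
Syndrome (s16...s1) = 00111 → position 7.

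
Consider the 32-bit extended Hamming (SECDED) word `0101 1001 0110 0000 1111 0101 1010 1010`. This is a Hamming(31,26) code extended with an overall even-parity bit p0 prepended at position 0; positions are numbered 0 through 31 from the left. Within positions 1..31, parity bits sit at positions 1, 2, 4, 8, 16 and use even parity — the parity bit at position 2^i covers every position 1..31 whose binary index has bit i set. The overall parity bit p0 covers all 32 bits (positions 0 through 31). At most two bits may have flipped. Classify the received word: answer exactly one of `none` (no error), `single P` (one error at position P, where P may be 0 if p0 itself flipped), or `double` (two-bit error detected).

none

s1: b1⊕b3⊕b5⊕b7⊕b9⊕b11⊕b13⊕b15⊕b17⊕b19⊕b21⊕b23⊕b25⊕b27⊕b29⊕b31 = 1⊕1⊕0⊕1⊕1⊕0⊕0⊕0⊕1⊕1⊕1⊕1⊕0⊕0⊕0⊕0 = 0
s2: b2⊕b3⊕b6⊕b7⊕b10⊕b11⊕b14⊕b15⊕b18⊕b19⊕b22⊕b23⊕b26⊕b27⊕b30⊕b31 = 0⊕1⊕0⊕1⊕1⊕0⊕0⊕0⊕1⊕1⊕0⊕1⊕1⊕0⊕1⊕0 = 0
s4: b4⊕b5⊕b6⊕b7⊕b12⊕b13⊕b14⊕b15⊕b20⊕b21⊕b22⊕b23⊕b28⊕b29⊕b30⊕b31 = 1⊕0⊕0⊕1⊕0⊕0⊕0⊕0⊕0⊕1⊕0⊕1⊕1⊕0⊕1⊕0 = 0
s8: b8⊕b9⊕b10⊕b11⊕b12⊕b13⊕b14⊕b15⊕b24⊕b25⊕b26⊕b27⊕b28⊕b29⊕b30⊕b31 = 0⊕1⊕1⊕0⊕0⊕0⊕0⊕0⊕1⊕0⊕1⊕0⊕1⊕0⊕1⊕0 = 0
s16: b16⊕b17⊕b18⊕b19⊕b20⊕b21⊕b22⊕b23⊕b24⊕b25⊕b26⊕b27⊕b28⊕b29⊕b30⊕b31 = 1⊕1⊕1⊕1⊕0⊕1⊕0⊕1⊕1⊕0⊕1⊕0⊕1⊕0⊕1⊕0 = 0
Syndrome (s16...s1) = 00000 → position 0 (no error).
Overall parity (XOR of all 32 bits, including p0): 0⊕1⊕0⊕1⊕1⊕0⊕0⊕1⊕0⊕1⊕1⊕0⊕0⊕0⊕0⊕0⊕1⊕1⊕1⊕1⊕0⊕1⊕0⊕1⊕1⊕0⊕1⊕0⊕1⊕0⊕1⊕0 = 0
Overall=0, syndrome position=0 → no error.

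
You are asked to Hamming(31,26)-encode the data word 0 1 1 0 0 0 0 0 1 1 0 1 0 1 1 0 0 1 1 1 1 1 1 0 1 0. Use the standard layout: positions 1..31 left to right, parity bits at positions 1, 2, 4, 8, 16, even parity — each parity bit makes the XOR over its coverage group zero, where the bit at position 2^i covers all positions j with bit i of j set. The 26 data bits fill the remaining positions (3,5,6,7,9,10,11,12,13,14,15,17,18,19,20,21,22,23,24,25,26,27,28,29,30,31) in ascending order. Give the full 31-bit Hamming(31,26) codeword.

Place data bits at non-power-of-two positions: b3=0, b5=1, b6=1, b7=0, b9=0, b10=0, b11=0, b12=0, b13=1, b14=1, b15=0, b17=1, b18=0, b19=1, b20=1, b21=0, b22=0, b23=1, b24=1, b25=1, b26=1, b27=1, b28=1, b29=0, b30=1, b31=0.
p1 = XOR of data positions {3,5,7,9,11,13,15,17,19,21,23,25,27,29,31} = 0⊕1⊕0⊕0⊕0⊕1⊕0⊕1⊕1⊕0⊕1⊕1⊕1⊕0⊕0 = 1
p2 = XOR of data positions {3,6,7,10,11,14,15,18,19,22,23,26,27,30,31} = 0⊕1⊕0⊕0⊕0⊕1⊕0⊕0⊕1⊕0⊕1⊕1⊕1⊕1⊕0 = 1
p4 = XOR of data positions {5,6,7,12,13,14,15,20,21,22,23,28,29,30,31} = 1⊕1⊕0⊕0⊕1⊕1⊕0⊕1⊕0⊕0⊕1⊕1⊕0⊕1⊕0 = 0
p8 = XOR of data positions {9,10,11,12,13,14,15,24,25,26,27,28,29,30,31} = 0⊕0⊕0⊕0⊕1⊕1⊕0⊕1⊕1⊕1⊕1⊕1⊕0⊕1⊕0 = 0
p16 = XOR of data positions {17,18,19,20,21,22,23,24,25,26,27,28,29,30,31} = 1⊕0⊕1⊕1⊕0⊕0⊕1⊕1⊕1⊕1⊕1⊕1⊕0⊕1⊕0 = 0
Codeword b1..b31 = 1100110000001100101100111111010

1100110000001100101100111111010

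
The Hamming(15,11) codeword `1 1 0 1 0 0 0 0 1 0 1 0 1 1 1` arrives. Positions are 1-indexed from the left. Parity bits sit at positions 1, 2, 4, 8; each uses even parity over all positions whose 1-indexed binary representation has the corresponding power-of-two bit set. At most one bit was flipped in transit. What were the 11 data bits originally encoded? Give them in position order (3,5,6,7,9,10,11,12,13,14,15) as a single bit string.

00000010111

s1: b1⊕b3⊕b5⊕b7⊕b9⊕b11⊕b13⊕b15 = 1⊕0⊕0⊕0⊕1⊕1⊕1⊕1 = 1
s2: b2⊕b3⊕b6⊕b7⊕b10⊕b11⊕b14⊕b15 = 1⊕0⊕0⊕0⊕0⊕1⊕1⊕1 = 0
s4: b4⊕b5⊕b6⊕b7⊕b12⊕b13⊕b14⊕b15 = 1⊕0⊕0⊕0⊕0⊕1⊕1⊕1 = 0
s8: b8⊕b9⊕b10⊕b11⊕b12⊕b13⊕b14⊕b15 = 0⊕1⊕0⊕1⊕0⊕1⊕1⊕1 = 1
Syndrome (s8...s1) = 1001 → position 9.
Flip bit 9: corrected codeword = 110100000010111
Data bits at positions 3,5,6,7,9,10,11,12,13,14,15: 00000010111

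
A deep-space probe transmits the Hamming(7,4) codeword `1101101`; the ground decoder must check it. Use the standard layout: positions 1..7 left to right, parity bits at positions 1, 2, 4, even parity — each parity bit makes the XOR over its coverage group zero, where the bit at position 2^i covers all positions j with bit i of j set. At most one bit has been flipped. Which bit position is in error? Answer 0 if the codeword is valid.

5

s1: b1⊕b3⊕b5⊕b7 = 1⊕0⊕1⊕1 = 1
s2: b2⊕b3⊕b6⊕b7 = 1⊕0⊕0⊕1 = 0
s4: b4⊕b5⊕b6⊕b7 = 1⊕1⊕0⊕1 = 1
Syndrome (s4...s1) = 101 → position 5.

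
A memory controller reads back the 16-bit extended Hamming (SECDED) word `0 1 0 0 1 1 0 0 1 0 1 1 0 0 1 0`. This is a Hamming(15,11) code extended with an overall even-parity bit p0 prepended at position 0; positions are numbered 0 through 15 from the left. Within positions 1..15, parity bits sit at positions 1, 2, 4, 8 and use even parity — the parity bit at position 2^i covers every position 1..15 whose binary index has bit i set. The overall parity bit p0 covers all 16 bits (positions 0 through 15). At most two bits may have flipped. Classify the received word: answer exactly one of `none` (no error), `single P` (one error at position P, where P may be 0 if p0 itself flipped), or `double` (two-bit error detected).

single 7

s1: b1⊕b3⊕b5⊕b7⊕b9⊕b11⊕b13⊕b15 = 1⊕0⊕1⊕0⊕0⊕1⊕0⊕0 = 1
s2: b2⊕b3⊕b6⊕b7⊕b10⊕b11⊕b14⊕b15 = 0⊕0⊕0⊕0⊕1⊕1⊕1⊕0 = 1
s4: b4⊕b5⊕b6⊕b7⊕b12⊕b13⊕b14⊕b15 = 1⊕1⊕0⊕0⊕0⊕0⊕1⊕0 = 1
s8: b8⊕b9⊕b10⊕b11⊕b12⊕b13⊕b14⊕b15 = 1⊕0⊕1⊕1⊕0⊕0⊕1⊕0 = 0
Syndrome (s8...s1) = 0111 → position 7.
Overall parity (XOR of all 16 bits, including p0): 0⊕1⊕0⊕0⊕1⊕1⊕0⊕0⊕1⊕0⊕1⊕1⊕0⊕0⊕1⊕0 = 1
Overall=1, syndrome position=7 → single-bit error at position 7.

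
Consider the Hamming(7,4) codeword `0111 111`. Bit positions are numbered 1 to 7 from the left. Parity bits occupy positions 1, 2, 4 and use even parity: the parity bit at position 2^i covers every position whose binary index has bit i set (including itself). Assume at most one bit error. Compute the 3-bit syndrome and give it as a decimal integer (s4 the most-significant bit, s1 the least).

s1: b1⊕b3⊕b5⊕b7 = 0⊕1⊕1⊕1 = 1
s2: b2⊕b3⊕b6⊕b7 = 1⊕1⊕1⊕1 = 0
s4: b4⊕b5⊕b6⊕b7 = 1⊕1⊕1⊕1 = 0
Syndrome (s4...s1) = 001 → position 1.

1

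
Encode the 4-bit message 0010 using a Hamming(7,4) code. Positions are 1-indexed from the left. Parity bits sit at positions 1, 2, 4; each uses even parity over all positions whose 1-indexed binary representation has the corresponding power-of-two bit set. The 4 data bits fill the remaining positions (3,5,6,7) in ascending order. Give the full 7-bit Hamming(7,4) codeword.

Place data bits at non-power-of-two positions: b3=0, b5=0, b6=1, b7=0.
p1 = XOR of data positions {3,5,7} = 0⊕0⊕0 = 0
p2 = XOR of data positions {3,6,7} = 0⊕1⊕0 = 1
p4 = XOR of data positions {5,6,7} = 0⊕1⊕0 = 1
Codeword b1..b7 = 0101010

0101010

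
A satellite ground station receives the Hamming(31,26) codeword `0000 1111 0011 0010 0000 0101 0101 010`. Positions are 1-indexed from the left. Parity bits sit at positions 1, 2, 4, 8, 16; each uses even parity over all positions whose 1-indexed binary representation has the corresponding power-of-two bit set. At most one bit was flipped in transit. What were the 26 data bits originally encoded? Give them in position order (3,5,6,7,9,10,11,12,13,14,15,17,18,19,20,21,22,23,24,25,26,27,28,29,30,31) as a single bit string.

s1: b1⊕b3⊕b5⊕b7⊕b9⊕b11⊕b13⊕b15⊕b17⊕b19⊕b21⊕b23⊕b25⊕b27⊕b29⊕b31 = 0⊕0⊕1⊕1⊕0⊕1⊕0⊕1⊕0⊕0⊕0⊕0⊕0⊕0⊕0⊕0 = 0
s2: b2⊕b3⊕b6⊕b7⊕b10⊕b11⊕b14⊕b15⊕b18⊕b19⊕b22⊕b23⊕b26⊕b27⊕b30⊕b31 = 0⊕0⊕1⊕1⊕0⊕1⊕0⊕1⊕0⊕0⊕1⊕0⊕1⊕0⊕1⊕0 = 1
s4: b4⊕b5⊕b6⊕b7⊕b12⊕b13⊕b14⊕b15⊕b20⊕b21⊕b22⊕b23⊕b28⊕b29⊕b30⊕b31 = 0⊕1⊕1⊕1⊕1⊕0⊕0⊕1⊕0⊕0⊕1⊕0⊕1⊕0⊕1⊕0 = 0
s8: b8⊕b9⊕b10⊕b11⊕b12⊕b13⊕b14⊕b15⊕b24⊕b25⊕b26⊕b27⊕b28⊕b29⊕b30⊕b31 = 1⊕0⊕0⊕1⊕1⊕0⊕0⊕1⊕1⊕0⊕1⊕0⊕1⊕0⊕1⊕0 = 0
s16: b16⊕b17⊕b18⊕b19⊕b20⊕b21⊕b22⊕b23⊕b24⊕b25⊕b26⊕b27⊕b28⊕b29⊕b30⊕b31 = 0⊕0⊕0⊕0⊕0⊕0⊕1⊕0⊕1⊕0⊕1⊕0⊕1⊕0⊕1⊕0 = 1
Syndrome (s16...s1) = 10010 → position 18.
Flip bit 18: corrected codeword = 0000111100110010010001010101010
Data bits at positions 3,5,6,7,9,10,11,12,13,14,15,17,18,19,20,21,22,23,24,25,26,27,28,29,30,31: 01110011001010001010101010

01110011001010001010101010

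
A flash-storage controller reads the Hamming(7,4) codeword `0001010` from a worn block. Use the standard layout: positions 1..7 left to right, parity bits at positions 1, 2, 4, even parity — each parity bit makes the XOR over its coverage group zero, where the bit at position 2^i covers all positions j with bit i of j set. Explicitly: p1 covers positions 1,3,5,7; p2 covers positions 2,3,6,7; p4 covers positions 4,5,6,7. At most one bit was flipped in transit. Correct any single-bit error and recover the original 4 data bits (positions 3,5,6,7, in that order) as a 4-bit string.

s1: b1⊕b3⊕b5⊕b7 = 0⊕0⊕0⊕0 = 0
s2: b2⊕b3⊕b6⊕b7 = 0⊕0⊕1⊕0 = 1
s4: b4⊕b5⊕b6⊕b7 = 1⊕0⊕1⊕0 = 0
Syndrome (s4...s1) = 010 → position 2.
Flip bit 2: corrected codeword = 0101010
Data bits at positions 3,5,6,7: 0010

0010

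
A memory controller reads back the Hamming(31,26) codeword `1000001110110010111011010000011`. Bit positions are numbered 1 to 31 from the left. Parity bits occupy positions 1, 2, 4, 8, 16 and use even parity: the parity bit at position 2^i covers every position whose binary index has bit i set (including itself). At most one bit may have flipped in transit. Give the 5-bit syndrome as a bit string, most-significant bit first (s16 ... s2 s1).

00101

s1: b1⊕b3⊕b5⊕b7⊕b9⊕b11⊕b13⊕b15⊕b17⊕b19⊕b21⊕b23⊕b25⊕b27⊕b29⊕b31 = 1⊕0⊕0⊕1⊕1⊕1⊕0⊕1⊕1⊕1⊕1⊕0⊕0⊕0⊕0⊕1 = 1
s2: b2⊕b3⊕b6⊕b7⊕b10⊕b11⊕b14⊕b15⊕b18⊕b19⊕b22⊕b23⊕b26⊕b27⊕b30⊕b31 = 0⊕0⊕0⊕1⊕0⊕1⊕0⊕1⊕1⊕1⊕1⊕0⊕0⊕0⊕1⊕1 = 0
s4: b4⊕b5⊕b6⊕b7⊕b12⊕b13⊕b14⊕b15⊕b20⊕b21⊕b22⊕b23⊕b28⊕b29⊕b30⊕b31 = 0⊕0⊕0⊕1⊕1⊕0⊕0⊕1⊕0⊕1⊕1⊕0⊕0⊕0⊕1⊕1 = 1
s8: b8⊕b9⊕b10⊕b11⊕b12⊕b13⊕b14⊕b15⊕b24⊕b25⊕b26⊕b27⊕b28⊕b29⊕b30⊕b31 = 1⊕1⊕0⊕1⊕1⊕0⊕0⊕1⊕1⊕0⊕0⊕0⊕0⊕0⊕1⊕1 = 0
s16: b16⊕b17⊕b18⊕b19⊕b20⊕b21⊕b22⊕b23⊕b24⊕b25⊕b26⊕b27⊕b28⊕b29⊕b30⊕b31 = 0⊕1⊕1⊕1⊕0⊕1⊕1⊕0⊕1⊕0⊕0⊕0⊕0⊕0⊕1⊕1 = 0
Syndrome (s16...s1) = 00101 → position 5.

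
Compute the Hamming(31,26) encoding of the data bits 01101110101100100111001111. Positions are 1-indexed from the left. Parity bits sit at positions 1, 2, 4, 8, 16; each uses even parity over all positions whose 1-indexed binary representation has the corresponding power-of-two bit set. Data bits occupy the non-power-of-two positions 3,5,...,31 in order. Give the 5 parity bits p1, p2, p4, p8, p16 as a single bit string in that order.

01011

Place data bits at non-power-of-two positions: b3=0, b5=1, b6=1, b7=0, b9=1, b10=1, b11=1, b12=0, b13=1, b14=0, b15=1, b17=1, b18=0, b19=0, b20=1, b21=0, b22=0, b23=1, b24=1, b25=1, b26=0, b27=0, b28=1, b29=1, b30=1, b31=1.
p1 = XOR of data positions {3,5,7,9,11,13,15,17,19,21,23,25,27,29,31} = 0⊕1⊕0⊕1⊕1⊕1⊕1⊕1⊕0⊕0⊕1⊕1⊕0⊕1⊕1 = 0
p2 = XOR of data positions {3,6,7,10,11,14,15,18,19,22,23,26,27,30,31} = 0⊕1⊕0⊕1⊕1⊕0⊕1⊕0⊕0⊕0⊕1⊕0⊕0⊕1⊕1 = 1
p4 = XOR of data positions {5,6,7,12,13,14,15,20,21,22,23,28,29,30,31} = 1⊕1⊕0⊕0⊕1⊕0⊕1⊕1⊕0⊕0⊕1⊕1⊕1⊕1⊕1 = 0
p8 = XOR of data positions {9,10,11,12,13,14,15,24,25,26,27,28,29,30,31} = 1⊕1⊕1⊕0⊕1⊕0⊕1⊕1⊕1⊕0⊕0⊕1⊕1⊕1⊕1 = 1
p16 = XOR of data positions {17,18,19,20,21,22,23,24,25,26,27,28,29,30,31} = 1⊕0⊕0⊕1⊕0⊕0⊕1⊕1⊕1⊕0⊕0⊕1⊕1⊕1⊕1 = 1
Parity bits p1,p2,p4,p8,p16 = 01011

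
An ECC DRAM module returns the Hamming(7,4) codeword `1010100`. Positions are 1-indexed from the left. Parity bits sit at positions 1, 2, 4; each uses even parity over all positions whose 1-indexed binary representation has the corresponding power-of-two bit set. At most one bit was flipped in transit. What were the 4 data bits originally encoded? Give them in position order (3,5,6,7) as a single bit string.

s1: b1⊕b3⊕b5⊕b7 = 1⊕1⊕1⊕0 = 1
s2: b2⊕b3⊕b6⊕b7 = 0⊕1⊕0⊕0 = 1
s4: b4⊕b5⊕b6⊕b7 = 0⊕1⊕0⊕0 = 1
Syndrome (s4...s1) = 111 → position 7.
Flip bit 7: corrected codeword = 1010101
Data bits at positions 3,5,6,7: 1101

1101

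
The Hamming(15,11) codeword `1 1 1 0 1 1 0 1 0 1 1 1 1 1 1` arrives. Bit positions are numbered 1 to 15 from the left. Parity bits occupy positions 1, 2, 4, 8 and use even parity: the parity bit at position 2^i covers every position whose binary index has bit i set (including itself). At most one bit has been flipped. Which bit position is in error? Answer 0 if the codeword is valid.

10

s1: b1⊕b3⊕b5⊕b7⊕b9⊕b11⊕b13⊕b15 = 1⊕1⊕1⊕0⊕0⊕1⊕1⊕1 = 0
s2: b2⊕b3⊕b6⊕b7⊕b10⊕b11⊕b14⊕b15 = 1⊕1⊕1⊕0⊕1⊕1⊕1⊕1 = 1
s4: b4⊕b5⊕b6⊕b7⊕b12⊕b13⊕b14⊕b15 = 0⊕1⊕1⊕0⊕1⊕1⊕1⊕1 = 0
s8: b8⊕b9⊕b10⊕b11⊕b12⊕b13⊕b14⊕b15 = 1⊕0⊕1⊕1⊕1⊕1⊕1⊕1 = 1
Syndrome (s8...s1) = 1010 → position 10.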